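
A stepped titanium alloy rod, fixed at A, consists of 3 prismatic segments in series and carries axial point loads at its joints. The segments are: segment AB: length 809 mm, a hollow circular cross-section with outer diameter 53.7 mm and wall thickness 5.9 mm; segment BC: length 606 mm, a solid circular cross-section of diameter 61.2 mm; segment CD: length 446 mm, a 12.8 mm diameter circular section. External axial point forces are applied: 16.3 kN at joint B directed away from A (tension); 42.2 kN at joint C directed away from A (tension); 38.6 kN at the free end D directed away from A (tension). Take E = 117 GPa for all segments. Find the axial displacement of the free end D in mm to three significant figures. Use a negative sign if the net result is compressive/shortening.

2.04 mm

Internal axial forces (sectioning from the free end, tension +): N_CD = 38.6 kN, N_BC = 80.8 kN, N_AB = 97.1 kN.
A_AB = 886 mm².
A_BC = 2942 mm².
A_CD = 128.7 mm².
δ_AB = 97100·809/(886·117000) = 0.7578 mm
δ_BC = 80800·606/(2942·117000) = 0.1423 mm
δ_CD = 38600·446/(128.7·117000) = 1.143 mm
δ = Σδ_i = 2.044 mm.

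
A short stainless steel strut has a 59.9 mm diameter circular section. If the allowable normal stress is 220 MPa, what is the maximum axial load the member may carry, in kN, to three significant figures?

620 kN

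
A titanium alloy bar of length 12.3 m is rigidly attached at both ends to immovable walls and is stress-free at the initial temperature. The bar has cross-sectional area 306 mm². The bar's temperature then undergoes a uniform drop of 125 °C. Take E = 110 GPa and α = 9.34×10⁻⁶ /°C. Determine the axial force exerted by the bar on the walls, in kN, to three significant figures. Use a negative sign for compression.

Free thermal expansion αLΔT = 9.34e-6 · 12300 · -125 = -14.36 mm.
The walls impose strain ε = −(-14.36)/12300 = 1.1675e-03; σ = Eε = 110000 · 1.1675e-03 = 128.4 MPa.
Wall reaction R = σ·A = 128.4·306 = 39300 N = 39.3 kN.

39.3 kN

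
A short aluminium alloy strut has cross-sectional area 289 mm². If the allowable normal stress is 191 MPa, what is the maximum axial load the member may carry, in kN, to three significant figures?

P_max = σ_allow · A = 191 · 289 = 55200 N = 55.2 kN.

55.2 kN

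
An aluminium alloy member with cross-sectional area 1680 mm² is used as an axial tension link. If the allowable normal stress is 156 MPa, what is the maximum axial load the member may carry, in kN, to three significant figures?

P_max = σ_allow · A = 156 · 1680 = 262100 N = 262.1 kN.

262 kN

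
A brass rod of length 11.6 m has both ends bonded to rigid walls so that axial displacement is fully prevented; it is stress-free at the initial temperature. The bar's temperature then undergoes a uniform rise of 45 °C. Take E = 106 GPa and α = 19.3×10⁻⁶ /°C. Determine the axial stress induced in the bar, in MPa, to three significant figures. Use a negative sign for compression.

Free thermal expansion αLΔT = 19.3e-6 · 11600 · 45 = 10.07 mm.
The walls impose strain ε = −(10.07)/11600 = -8.6850e-04; σ = Eε = 106000 · -8.6850e-04 = -92.06 MPa.

-92.1 MPa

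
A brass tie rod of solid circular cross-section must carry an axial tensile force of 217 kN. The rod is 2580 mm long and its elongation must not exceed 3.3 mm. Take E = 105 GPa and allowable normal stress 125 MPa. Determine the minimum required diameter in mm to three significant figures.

47.0 mm

Required area A ≥ P/σ_allow = 217000/125 = 1736 mm².
For a solid circular section, d ≥ √(4A/π) = 47.01 mm.
Elongation limit: A ≥ PL/(Eδ_allow) = 217000·2580/(105000·3.3) = 1616 mm² ⇒ d ≥ 45.36 mm.
The stress limit governs.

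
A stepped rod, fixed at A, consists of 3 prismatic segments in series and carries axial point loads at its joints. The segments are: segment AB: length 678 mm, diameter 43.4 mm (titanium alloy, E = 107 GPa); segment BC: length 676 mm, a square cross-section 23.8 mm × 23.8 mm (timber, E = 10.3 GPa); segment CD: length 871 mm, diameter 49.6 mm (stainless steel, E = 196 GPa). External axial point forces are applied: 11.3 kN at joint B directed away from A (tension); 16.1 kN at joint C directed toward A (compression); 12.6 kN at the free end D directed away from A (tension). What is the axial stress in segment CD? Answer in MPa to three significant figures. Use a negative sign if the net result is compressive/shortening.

Internal axial forces (sectioning from the free end, tension +): N_CD = 12.6 kN, N_BC = -3.5 kN, N_AB = 7.8 kN.
A_CD = 1932 mm².
σ_CD = N_CD/A_CD = 12600/1932 = 6.521 MPa.

6.52 MPa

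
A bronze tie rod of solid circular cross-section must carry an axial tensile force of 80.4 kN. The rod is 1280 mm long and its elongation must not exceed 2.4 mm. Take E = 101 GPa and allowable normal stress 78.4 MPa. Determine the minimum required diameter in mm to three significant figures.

Required area A ≥ P/σ_allow = 80400/78.4 = 1026 mm².
For a solid circular section, d ≥ √(4A/π) = 36.13 mm.
Elongation limit: A ≥ PL/(Eδ_allow) = 80400·1280/(101000·2.4) = 424.6 mm² ⇒ d ≥ 23.25 mm.
The stress limit governs.

36.1 mm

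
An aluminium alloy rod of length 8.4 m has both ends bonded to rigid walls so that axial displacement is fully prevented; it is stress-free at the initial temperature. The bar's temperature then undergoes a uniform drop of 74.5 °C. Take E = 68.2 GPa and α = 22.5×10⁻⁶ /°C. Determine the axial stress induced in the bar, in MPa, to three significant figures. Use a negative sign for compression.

Free thermal expansion αLΔT = 22.5e-6 · 8400 · -74.5 = -14.08 mm.
The walls impose strain ε = −(-14.08)/8400 = 1.6762e-03; σ = Eε = 68200 · 1.6762e-03 = 114.3 MPa.

114 MPa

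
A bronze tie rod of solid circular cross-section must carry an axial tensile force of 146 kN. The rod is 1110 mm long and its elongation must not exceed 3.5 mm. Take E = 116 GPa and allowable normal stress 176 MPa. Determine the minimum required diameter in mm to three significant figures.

32.5 mm

Required area A ≥ P/σ_allow = 146000/176 = 829.5 mm².
For a solid circular section, d ≥ √(4A/π) = 32.5 mm.
Elongation limit: A ≥ PL/(Eδ_allow) = 146000·1110/(116000·3.5) = 399.2 mm² ⇒ d ≥ 22.54 mm.
The stress limit governs.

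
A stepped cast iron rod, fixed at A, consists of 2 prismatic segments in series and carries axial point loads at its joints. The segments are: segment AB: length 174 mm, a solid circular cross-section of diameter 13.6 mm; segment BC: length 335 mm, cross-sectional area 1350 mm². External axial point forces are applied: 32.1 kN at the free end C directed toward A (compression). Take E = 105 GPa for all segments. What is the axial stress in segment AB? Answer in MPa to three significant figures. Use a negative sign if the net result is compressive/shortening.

-221 MPa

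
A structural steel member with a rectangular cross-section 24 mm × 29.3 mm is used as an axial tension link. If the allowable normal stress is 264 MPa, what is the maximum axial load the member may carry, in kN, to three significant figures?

186 kN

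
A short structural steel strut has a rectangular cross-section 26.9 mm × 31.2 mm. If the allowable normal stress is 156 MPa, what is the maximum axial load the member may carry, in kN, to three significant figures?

131 kN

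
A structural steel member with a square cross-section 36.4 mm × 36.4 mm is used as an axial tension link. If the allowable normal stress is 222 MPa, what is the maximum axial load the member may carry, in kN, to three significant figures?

294 kN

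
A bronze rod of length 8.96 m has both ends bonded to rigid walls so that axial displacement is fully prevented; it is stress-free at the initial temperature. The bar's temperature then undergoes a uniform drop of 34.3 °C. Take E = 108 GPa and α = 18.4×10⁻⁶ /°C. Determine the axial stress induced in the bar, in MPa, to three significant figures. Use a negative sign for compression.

68.2 MPa

Free thermal expansion αLΔT = 18.4e-6 · 8960 · -34.3 = -5.655 mm.
The walls impose strain ε = −(-5.655)/8960 = 6.3112e-04; σ = Eε = 108000 · 6.3112e-04 = 68.16 MPa.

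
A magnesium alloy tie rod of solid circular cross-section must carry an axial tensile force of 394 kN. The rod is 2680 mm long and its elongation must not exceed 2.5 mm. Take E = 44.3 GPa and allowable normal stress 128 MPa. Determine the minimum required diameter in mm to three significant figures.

Required area A ≥ P/σ_allow = 394000/128 = 3078 mm².
For a solid circular section, d ≥ √(4A/π) = 62.6 mm.
Elongation limit: A ≥ PL/(Eδ_allow) = 394000·2680/(44300·2.5) = 9534 mm² ⇒ d ≥ 110.2 mm.
The elongation limit governs.

110 mm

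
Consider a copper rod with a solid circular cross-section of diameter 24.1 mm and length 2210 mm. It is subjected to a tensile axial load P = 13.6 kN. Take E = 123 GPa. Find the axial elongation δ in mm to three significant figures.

0.536 mm

A = 456.2 mm².
δ_mech = NL/(AE) = 13600·2210/(456.2·123000) = 0.5357 mm.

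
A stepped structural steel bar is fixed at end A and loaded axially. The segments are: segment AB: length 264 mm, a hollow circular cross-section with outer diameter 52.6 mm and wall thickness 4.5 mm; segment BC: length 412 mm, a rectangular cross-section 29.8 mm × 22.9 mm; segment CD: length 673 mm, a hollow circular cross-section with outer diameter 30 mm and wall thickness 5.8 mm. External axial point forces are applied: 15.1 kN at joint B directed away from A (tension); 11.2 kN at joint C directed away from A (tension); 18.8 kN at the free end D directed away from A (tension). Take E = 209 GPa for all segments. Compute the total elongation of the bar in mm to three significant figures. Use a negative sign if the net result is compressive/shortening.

Internal axial forces (sectioning from the free end, tension +): N_CD = 18.8 kN, N_BC = 30 kN, N_AB = 45.1 kN.
A_AB = 680 mm².
A_BC = 682.4 mm².
A_CD = 441 mm².
δ_AB = 45100·264/(680·209000) = 0.08378 mm
δ_BC = 30000·412/(682.4·209000) = 0.08666 mm
δ_CD = 18800·673/(441·209000) = 0.1373 mm
δ = Σδ_i = 0.3077 mm.

0.308 mm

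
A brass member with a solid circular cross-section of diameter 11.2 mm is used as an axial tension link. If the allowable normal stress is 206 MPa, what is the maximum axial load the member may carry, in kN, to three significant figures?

A = 98.52 mm².
P_max = σ_allow · A = 206 · 98.52 = 20300 N = 20.3 kN.

20.3 kN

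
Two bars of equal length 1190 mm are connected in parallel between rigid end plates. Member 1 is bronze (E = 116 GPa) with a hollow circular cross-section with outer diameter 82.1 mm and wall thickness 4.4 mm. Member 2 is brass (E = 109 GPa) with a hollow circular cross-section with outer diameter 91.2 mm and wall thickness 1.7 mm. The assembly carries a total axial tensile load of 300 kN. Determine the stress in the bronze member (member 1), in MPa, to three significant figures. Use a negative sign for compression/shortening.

197 MPa

A_1 = 1074 mm².
A_2 = 478 mm².
Equal strain + equilibrium ⇒ each member carries load in proportion to AE: A₁E₁ = 124600000 N, A₂E₂ = 52100000 N, ΣAE = 176700000 N.
σ₁ = P·E₁/ΣAE = 300000·116000/176700000 = 197 MPa.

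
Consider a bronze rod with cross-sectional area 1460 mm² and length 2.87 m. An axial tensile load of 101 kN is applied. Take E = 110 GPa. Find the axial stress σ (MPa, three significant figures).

σ = N/A = 101000/1460 = 69.18 MPa.

69.2 MPa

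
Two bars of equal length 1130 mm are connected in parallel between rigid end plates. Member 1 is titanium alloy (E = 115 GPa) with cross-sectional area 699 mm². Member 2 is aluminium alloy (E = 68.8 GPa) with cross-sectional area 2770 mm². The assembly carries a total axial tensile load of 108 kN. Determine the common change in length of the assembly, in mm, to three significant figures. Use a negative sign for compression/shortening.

0.450 mm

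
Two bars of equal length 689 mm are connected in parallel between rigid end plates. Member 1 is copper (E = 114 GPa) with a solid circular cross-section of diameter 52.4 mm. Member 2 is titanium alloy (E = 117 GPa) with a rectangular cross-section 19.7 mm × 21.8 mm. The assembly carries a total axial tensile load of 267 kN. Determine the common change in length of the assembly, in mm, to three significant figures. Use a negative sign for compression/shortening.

A_1 = 2157 mm².
A_2 = 429.5 mm².
Equal strain + equilibrium ⇒ each member carries load in proportion to AE: A₁E₁ = 245800000 N, A₂E₂ = 50250000 N, ΣAE = 296100000 N.
δ = PL/ΣAE = 267000·689/296100000 = 0.6213 mm.

0.621 mm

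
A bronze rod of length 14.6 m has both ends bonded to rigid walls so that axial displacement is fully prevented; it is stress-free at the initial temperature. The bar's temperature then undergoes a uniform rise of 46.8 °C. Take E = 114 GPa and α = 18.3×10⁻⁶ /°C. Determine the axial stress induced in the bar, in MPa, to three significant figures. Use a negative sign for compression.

-97.6 MPa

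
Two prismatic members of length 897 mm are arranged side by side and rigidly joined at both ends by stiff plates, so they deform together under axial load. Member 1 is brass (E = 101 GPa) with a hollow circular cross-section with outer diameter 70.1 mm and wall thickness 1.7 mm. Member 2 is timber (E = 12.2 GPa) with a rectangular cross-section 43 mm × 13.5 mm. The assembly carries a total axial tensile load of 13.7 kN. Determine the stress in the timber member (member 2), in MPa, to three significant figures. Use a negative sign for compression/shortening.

A_1 = 365.3 mm².
A_2 = 580.5 mm².
Equal strain + equilibrium ⇒ each member carries load in proportion to AE: A₁E₁ = 36900000 N, A₂E₂ = 7082000 N, ΣAE = 43980000 N.
σ₂ = P·E₂/ΣAE = 13700·12200/43980000 = 3.801 MPa.

3.80 MPa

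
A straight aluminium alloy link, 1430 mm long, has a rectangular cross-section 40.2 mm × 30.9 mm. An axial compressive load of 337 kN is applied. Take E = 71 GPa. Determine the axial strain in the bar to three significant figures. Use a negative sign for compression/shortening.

A = 1242 mm².
σ = N/A = -271.3 MPa; ε = σ/E = -271.3/71000 = -3.821e-03.

-0.00382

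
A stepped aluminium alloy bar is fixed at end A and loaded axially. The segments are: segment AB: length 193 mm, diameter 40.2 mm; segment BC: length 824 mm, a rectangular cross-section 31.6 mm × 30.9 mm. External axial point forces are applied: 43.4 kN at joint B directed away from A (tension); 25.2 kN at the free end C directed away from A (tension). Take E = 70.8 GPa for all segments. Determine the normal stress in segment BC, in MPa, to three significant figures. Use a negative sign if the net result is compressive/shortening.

Internal axial forces (sectioning from the free end, tension +): N_BC = 25.2 kN, N_AB = 68.6 kN.
A_BC = 976.4 mm².
σ_BC = N_BC/A_BC = 25200/976.4 = 25.81 MPa.

25.8 MPa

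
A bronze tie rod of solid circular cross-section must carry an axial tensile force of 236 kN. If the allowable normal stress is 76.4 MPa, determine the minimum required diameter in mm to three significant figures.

62.7 mm

Required area A ≥ P/σ_allow = 236000/76.4 = 3089 mm².
For a solid circular section, d ≥ √(4A/π) = 62.71 mm.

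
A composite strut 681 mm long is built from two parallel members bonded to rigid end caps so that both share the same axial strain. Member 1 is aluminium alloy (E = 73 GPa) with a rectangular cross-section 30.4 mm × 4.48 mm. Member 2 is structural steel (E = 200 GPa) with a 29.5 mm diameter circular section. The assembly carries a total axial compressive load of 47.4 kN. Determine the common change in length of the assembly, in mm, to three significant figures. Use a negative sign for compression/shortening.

-0.220 mm

A_1 = 136.2 mm².
A_2 = 683.5 mm².
Equal strain + equilibrium ⇒ each member carries load in proportion to AE: A₁E₁ = 9942000 N, A₂E₂ = 136700000 N, ΣAE = 146600000 N.
δ = PL/ΣAE = -47400·681/146600000 = -0.2201 mm.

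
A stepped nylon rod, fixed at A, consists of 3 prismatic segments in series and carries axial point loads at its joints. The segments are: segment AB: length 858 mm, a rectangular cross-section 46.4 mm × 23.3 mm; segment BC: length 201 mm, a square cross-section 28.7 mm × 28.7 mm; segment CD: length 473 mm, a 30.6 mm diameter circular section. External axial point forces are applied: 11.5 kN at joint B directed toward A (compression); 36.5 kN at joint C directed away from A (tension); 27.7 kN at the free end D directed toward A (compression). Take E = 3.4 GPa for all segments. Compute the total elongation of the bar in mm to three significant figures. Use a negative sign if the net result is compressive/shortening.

Internal axial forces (sectioning from the free end, tension +): N_CD = -27.7 kN, N_BC = 8.8 kN, N_AB = -2.7 kN.
A_AB = 1081 mm².
A_BC = 823.7 mm².
A_CD = 735.4 mm².
δ_AB = -2700·858/(1081·3400) = -0.6302 mm
δ_BC = 8800·201/(823.7·3400) = 0.6316 mm
δ_CD = -27700·473/(735.4·3400) = -5.24 mm
δ = Σδ_i = -5.239 mm.

-5.24 mm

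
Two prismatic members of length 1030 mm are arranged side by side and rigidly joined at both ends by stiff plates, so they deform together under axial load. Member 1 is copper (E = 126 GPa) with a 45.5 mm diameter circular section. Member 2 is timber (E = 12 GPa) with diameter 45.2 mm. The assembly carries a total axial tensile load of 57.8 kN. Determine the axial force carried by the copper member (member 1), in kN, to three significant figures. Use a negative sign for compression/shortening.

A_1 = 1626 mm².
A_2 = 1605 mm².
Equal strain + equilibrium ⇒ each member carries load in proportion to AE: A₁E₁ = 204900000 N, A₂E₂ = 19260000 N, ΣAE = 224100000 N.
F₁ = P·A₁E₁/ΣAE = 57800·204900000/224100000 = 52830 N.

52.8 kN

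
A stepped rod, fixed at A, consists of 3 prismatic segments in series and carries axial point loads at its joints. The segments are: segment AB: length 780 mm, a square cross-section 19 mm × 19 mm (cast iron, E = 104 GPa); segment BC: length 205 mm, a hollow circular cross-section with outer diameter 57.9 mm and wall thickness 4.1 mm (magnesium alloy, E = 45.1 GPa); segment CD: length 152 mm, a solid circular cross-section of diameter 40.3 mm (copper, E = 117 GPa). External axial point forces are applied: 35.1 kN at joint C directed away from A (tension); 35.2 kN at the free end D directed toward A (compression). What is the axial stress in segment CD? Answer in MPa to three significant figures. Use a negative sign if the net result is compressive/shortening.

Internal axial forces (sectioning from the free end, tension +): N_CD = -35.2 kN, N_BC = -0.1 kN, N_AB = -0.1 kN.
A_CD = 1276 mm².
σ_CD = N_CD/A_CD = -35200/1276 = -27.6 MPa.

-27.6 MPa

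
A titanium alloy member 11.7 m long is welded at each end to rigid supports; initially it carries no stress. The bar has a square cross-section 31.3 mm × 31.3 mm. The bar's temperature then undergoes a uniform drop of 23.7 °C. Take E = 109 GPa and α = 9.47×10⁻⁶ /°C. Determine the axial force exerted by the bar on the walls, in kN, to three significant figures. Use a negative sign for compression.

24.0 kN

Free thermal expansion αLΔT = 9.47e-6 · 11700 · -23.7 = -2.626 mm.
The walls impose strain ε = −(-2.626)/11700 = 2.2444e-04; σ = Eε = 109000 · 2.2444e-04 = 24.46 MPa.
Wall reaction R = σ·A = 24.46·979.7 = 23970 N = 23.97 kN.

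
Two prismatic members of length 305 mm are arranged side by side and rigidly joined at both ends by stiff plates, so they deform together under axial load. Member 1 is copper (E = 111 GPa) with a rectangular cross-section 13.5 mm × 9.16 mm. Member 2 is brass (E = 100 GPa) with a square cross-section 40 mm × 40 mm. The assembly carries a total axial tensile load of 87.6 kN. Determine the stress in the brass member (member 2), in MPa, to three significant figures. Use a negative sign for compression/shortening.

50.4 MPa

A_1 = 123.7 mm².
A_2 = 1600 mm².
Equal strain + equilibrium ⇒ each member carries load in proportion to AE: A₁E₁ = 13730000 N, A₂E₂ = 160000000 N, ΣAE = 173700000 N.
σ₂ = P·E₂/ΣAE = 87600·100000/173700000 = 50.42 MPa.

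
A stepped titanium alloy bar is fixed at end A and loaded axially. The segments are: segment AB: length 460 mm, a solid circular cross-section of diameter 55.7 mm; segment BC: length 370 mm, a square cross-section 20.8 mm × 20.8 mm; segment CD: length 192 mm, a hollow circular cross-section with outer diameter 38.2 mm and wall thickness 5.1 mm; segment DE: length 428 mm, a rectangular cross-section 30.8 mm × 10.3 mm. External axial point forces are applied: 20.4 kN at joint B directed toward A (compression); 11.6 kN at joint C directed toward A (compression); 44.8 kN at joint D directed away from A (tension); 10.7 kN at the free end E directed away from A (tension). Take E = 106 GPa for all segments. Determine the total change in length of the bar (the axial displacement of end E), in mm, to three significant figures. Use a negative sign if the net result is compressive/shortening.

Internal axial forces (sectioning from the free end, tension +): N_DE = 10.7 kN, N_CD = 55.5 kN, N_BC = 43.9 kN, N_AB = 23.5 kN.
A_AB = 2437 mm².
A_BC = 432.6 mm².
A_CD = 530.3 mm².
A_DE = 317.2 mm².
δ_AB = 23500·460/(2437·106000) = 0.04185 mm
δ_BC = 43900·370/(432.6·106000) = 0.3542 mm
δ_CD = 55500·192/(530.3·106000) = 0.1896 mm
δ_DE = 10700·428/(317.2·106000) = 0.1362 mm
δ = Σδ_i = 0.7218 mm.

0.722 mm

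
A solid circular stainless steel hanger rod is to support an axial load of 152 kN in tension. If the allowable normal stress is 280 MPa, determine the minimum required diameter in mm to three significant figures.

Required area A ≥ P/σ_allow = 152000/280 = 542.9 mm².
For a solid circular section, d ≥ √(4A/π) = 26.29 mm.

26.3 mm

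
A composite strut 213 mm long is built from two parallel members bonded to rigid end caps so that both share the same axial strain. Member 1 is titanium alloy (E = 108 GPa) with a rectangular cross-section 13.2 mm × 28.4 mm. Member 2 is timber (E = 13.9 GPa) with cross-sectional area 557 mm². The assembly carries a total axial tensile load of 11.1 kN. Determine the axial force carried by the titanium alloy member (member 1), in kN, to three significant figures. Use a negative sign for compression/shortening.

9.32 kN

A_1 = 374.9 mm².
Equal strain + equilibrium ⇒ each member carries load in proportion to AE: A₁E₁ = 40490000 N, A₂E₂ = 7742000 N, ΣAE = 48230000 N.
F₁ = P·A₁E₁/ΣAE = 11100·40490000/48230000 = 9318 N.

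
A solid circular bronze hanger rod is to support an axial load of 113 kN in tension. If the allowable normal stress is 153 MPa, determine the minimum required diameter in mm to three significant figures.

Required area A ≥ P/σ_allow = 113000/153 = 738.6 mm².
For a solid circular section, d ≥ √(4A/π) = 30.67 mm.

30.7 mm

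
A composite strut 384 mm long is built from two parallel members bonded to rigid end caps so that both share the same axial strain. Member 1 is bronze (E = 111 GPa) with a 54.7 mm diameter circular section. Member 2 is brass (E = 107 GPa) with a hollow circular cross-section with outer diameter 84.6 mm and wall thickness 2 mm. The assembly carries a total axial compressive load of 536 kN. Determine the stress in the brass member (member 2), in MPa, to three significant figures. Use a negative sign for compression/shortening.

-181 MPa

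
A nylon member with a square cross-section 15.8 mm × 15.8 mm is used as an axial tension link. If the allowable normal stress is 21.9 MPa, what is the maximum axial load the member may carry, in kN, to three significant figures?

5.47 kN

A = 249.6 mm².
P_max = σ_allow · A = 21.9 · 249.6 = 5467 N = 5.467 kN.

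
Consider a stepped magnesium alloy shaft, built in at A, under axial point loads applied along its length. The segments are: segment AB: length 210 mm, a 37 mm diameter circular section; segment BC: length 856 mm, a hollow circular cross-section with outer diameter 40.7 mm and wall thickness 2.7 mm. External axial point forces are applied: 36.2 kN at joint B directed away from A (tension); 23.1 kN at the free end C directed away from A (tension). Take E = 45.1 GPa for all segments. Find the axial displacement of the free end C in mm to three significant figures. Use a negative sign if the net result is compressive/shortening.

1.62 mm

Internal axial forces (sectioning from the free end, tension +): N_BC = 23.1 kN, N_AB = 59.3 kN.
A_AB = 1075 mm².
A_BC = 322.3 mm².
δ_AB = 59300·210/(1075·45100) = 0.2568 mm
δ_BC = 23100·856/(322.3·45100) = 1.36 mm
δ = Σδ_i = 1.617 mm.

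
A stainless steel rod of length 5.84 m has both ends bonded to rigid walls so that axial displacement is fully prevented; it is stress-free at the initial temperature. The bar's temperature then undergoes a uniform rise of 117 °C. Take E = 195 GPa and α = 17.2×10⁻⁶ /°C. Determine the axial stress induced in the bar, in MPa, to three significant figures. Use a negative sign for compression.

Free thermal expansion αLΔT = 17.2e-6 · 5840 · 117 = 11.75 mm.
The walls impose strain ε = −(11.75)/5840 = -2.0124e-03; σ = Eε = 195000 · -2.0124e-03 = -392.4 MPa.

-392 MPa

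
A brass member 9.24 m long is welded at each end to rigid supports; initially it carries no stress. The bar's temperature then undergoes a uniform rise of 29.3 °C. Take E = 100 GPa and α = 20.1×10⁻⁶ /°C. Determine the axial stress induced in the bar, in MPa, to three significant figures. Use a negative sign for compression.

-58.9 MPa

Free thermal expansion αLΔT = 20.1e-6 · 9240 · 29.3 = 5.442 mm.
The walls impose strain ε = −(5.442)/9240 = -5.8893e-04; σ = Eε = 100000 · -5.8893e-04 = -58.89 MPa.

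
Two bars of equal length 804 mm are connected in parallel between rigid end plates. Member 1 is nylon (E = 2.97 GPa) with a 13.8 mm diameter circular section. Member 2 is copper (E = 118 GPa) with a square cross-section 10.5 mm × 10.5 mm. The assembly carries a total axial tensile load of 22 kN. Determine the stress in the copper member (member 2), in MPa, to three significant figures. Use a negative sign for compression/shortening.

193 MPa

A_1 = 149.6 mm².
A_2 = 110.2 mm².
Equal strain + equilibrium ⇒ each member carries load in proportion to AE: A₁E₁ = 444200 N, A₂E₂ = 13010000 N, ΣAE = 13450000 N.
σ₂ = P·E₂/ΣAE = 22000·118000/13450000 = 193 MPa.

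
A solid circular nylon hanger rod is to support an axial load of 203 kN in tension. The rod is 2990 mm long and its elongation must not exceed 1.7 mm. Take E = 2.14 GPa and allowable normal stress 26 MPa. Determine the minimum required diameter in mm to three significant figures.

461 mm

Required area A ≥ P/σ_allow = 203000/26 = 7808 mm².
For a solid circular section, d ≥ √(4A/π) = 99.7 mm.
Elongation limit: A ≥ PL/(Eδ_allow) = 203000·2990/(2140·1.7) = 166800 mm² ⇒ d ≥ 460.9 mm.
The elongation limit governs.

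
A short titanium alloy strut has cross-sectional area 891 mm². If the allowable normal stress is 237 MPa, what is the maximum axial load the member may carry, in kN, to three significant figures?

P_max = σ_allow · A = 237 · 891 = 211200 N = 211.2 kN.

211 kN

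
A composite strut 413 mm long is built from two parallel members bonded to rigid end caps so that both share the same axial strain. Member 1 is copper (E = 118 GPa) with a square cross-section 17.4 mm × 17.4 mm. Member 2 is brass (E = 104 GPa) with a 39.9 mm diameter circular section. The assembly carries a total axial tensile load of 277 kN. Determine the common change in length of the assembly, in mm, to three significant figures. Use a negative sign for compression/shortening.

A_1 = 302.8 mm².
A_2 = 1250 mm².
Equal strain + equilibrium ⇒ each member carries load in proportion to AE: A₁E₁ = 35730000 N, A₂E₂ = 130000000 N, ΣAE = 165800000 N.
δ = PL/ΣAE = 277000·413/165800000 = 0.6901 mm.

0.690 mm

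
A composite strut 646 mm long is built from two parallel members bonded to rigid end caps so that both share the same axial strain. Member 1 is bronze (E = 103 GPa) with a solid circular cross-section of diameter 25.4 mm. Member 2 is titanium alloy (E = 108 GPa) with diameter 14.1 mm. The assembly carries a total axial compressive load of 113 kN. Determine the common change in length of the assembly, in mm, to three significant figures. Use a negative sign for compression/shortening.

-1.06 mm

A_1 = 506.7 mm².
A_2 = 156.1 mm².
Equal strain + equilibrium ⇒ each member carries load in proportion to AE: A₁E₁ = 52190000 N, A₂E₂ = 16860000 N, ΣAE = 69050000 N.
δ = PL/ΣAE = -113000·646/69050000 = -1.057 mm.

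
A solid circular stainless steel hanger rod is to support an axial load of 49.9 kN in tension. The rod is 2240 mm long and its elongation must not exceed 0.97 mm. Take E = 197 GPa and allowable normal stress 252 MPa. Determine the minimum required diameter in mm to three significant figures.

27.3 mm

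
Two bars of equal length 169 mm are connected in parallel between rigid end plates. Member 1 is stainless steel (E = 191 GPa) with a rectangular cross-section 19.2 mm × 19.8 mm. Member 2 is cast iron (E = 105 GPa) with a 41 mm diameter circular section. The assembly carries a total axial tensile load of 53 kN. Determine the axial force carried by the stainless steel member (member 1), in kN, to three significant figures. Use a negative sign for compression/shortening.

A_1 = 380.2 mm².
A_2 = 1320 mm².
Equal strain + equilibrium ⇒ each member carries load in proportion to AE: A₁E₁ = 72610000 N, A₂E₂ = 138600000 N, ΣAE = 211200000 N.
F₁ = P·A₁E₁/ΣAE = 53000·72610000/211200000 = 18220 N.

18.2 kN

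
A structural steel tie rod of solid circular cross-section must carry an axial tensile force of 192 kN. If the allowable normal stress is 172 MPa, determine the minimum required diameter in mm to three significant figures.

Required area A ≥ P/σ_allow = 192000/172 = 1116 mm².
For a solid circular section, d ≥ √(4A/π) = 37.7 mm.

37.7 mm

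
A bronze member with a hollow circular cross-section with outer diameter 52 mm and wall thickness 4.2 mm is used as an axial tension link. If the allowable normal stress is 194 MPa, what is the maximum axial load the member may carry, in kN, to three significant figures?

A = 630.7 mm².
P_max = σ_allow · A = 194 · 630.7 = 122400 N = 122.4 kN.

122 kN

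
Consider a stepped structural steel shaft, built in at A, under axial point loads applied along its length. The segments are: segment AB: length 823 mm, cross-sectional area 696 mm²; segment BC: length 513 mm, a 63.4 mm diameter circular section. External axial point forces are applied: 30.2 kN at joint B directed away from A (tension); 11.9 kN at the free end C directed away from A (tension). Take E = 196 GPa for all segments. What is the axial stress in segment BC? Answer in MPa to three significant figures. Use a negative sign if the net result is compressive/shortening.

3.77 MPa

Internal axial forces (sectioning from the free end, tension +): N_BC = 11.9 kN, N_AB = 42.1 kN.
A_BC = 3157 mm².
σ_BC = N_BC/A_BC = 11900/3157 = 3.769 MPa.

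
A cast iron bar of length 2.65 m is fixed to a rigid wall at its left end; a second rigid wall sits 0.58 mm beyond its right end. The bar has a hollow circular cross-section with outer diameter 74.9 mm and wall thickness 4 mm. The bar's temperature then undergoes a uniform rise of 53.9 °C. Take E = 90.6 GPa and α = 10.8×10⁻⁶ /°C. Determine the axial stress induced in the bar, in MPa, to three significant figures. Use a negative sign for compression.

-32.9 MPa

Free thermal expansion αLΔT = 10.8e-6 · 2650 · 53.9 = 1.543 mm.
The walls engage after the gap closes; constrained expansion = 1.543 − 0.58 = 0.9626 mm.
The walls impose strain ε = −(0.9626)/2650 = -3.6325e-04; σ = Eε = 90600 · -3.6325e-04 = -32.91 MPa.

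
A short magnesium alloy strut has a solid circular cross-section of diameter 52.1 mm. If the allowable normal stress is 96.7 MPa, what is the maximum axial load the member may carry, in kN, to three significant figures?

A = 2132 mm².
P_max = σ_allow · A = 96.7 · 2132 = 206200 N = 206.2 kN.

206 kN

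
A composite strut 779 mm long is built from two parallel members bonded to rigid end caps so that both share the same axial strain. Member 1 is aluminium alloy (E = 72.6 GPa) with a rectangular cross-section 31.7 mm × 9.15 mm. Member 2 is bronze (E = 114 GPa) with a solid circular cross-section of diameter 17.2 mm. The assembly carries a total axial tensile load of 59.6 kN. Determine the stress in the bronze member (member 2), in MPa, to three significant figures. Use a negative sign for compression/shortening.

143 MPa

A_1 = 290.1 mm².
A_2 = 232.4 mm².
Equal strain + equilibrium ⇒ each member carries load in proportion to AE: A₁E₁ = 21060000 N, A₂E₂ = 26490000 N, ΣAE = 47550000 N.
σ₂ = P·E₂/ΣAE = 59600·114000/47550000 = 142.9 MPa.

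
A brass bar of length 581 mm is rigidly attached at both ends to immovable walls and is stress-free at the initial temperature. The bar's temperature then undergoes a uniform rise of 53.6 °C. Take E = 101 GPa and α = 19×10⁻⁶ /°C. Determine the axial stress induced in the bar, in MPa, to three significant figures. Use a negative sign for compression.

-103 MPa

Free thermal expansion αLΔT = 19e-6 · 581 · 53.6 = 0.5917 mm.
The walls impose strain ε = −(0.5917)/581 = -1.0184e-03; σ = Eε = 101000 · -1.0184e-03 = -102.9 MPa.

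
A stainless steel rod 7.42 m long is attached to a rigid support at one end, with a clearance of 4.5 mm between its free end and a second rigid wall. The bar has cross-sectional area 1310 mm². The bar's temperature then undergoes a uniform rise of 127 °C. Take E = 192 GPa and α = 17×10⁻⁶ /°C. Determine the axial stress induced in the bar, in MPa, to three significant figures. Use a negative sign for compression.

Free thermal expansion αLΔT = 17e-6 · 7420 · 127 = 16.02 mm.
The walls engage after the gap closes; constrained expansion = 16.02 − 4.5 = 11.52 mm.
The walls impose strain ε = −(11.52)/7420 = -1.5525e-03; σ = Eε = 192000 · -1.5525e-03 = -298.1 MPa.

-298 MPa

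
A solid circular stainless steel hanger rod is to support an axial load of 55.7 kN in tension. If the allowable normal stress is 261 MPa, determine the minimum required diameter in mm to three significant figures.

16.5 mm

Required area A ≥ P/σ_allow = 55700/261 = 213.4 mm².
For a solid circular section, d ≥ √(4A/π) = 16.48 mm.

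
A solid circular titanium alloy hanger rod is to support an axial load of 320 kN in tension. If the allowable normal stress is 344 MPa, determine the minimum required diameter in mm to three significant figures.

34.4 mm

Required area A ≥ P/σ_allow = 320000/344 = 930.2 mm².
For a solid circular section, d ≥ √(4A/π) = 34.42 mm.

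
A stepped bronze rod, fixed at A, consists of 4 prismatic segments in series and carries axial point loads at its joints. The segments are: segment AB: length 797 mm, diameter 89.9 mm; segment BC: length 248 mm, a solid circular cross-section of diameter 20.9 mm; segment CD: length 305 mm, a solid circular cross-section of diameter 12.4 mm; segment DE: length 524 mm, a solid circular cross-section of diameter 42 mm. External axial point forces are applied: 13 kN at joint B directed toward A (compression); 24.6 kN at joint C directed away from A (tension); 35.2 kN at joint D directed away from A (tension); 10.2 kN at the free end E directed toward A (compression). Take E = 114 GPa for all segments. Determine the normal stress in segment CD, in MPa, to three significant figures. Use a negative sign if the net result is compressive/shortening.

Internal axial forces (sectioning from the free end, tension +): N_DE = -10.2 kN, N_CD = 25 kN, N_BC = 49.6 kN, N_AB = 36.6 kN.
A_CD = 120.8 mm².
σ_CD = N_CD/A_CD = 25000/120.8 = 207 MPa.

207 MPa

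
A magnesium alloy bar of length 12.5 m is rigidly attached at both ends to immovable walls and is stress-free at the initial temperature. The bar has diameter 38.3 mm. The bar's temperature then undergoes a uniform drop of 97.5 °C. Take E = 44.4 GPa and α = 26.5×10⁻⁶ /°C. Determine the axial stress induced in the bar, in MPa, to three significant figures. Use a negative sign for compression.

Free thermal expansion αLΔT = 26.5e-6 · 12500 · -97.5 = -32.3 mm.
The walls impose strain ε = −(-32.3)/12500 = 2.5838e-03; σ = Eε = 44400 · 2.5838e-03 = 114.7 MPa.

115 MPa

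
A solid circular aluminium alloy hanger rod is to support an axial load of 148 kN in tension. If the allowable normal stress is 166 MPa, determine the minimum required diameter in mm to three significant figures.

33.7 mm

Required area A ≥ P/σ_allow = 148000/166 = 891.6 mm².
For a solid circular section, d ≥ √(4A/π) = 33.69 mm.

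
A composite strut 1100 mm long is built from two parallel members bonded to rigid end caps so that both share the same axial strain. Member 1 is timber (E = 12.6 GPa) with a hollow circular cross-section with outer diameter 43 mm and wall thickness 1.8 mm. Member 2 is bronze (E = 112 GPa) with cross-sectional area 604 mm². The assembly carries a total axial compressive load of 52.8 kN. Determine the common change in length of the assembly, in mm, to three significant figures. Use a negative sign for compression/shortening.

A_1 = 233 mm².
Equal strain + equilibrium ⇒ each member carries load in proportion to AE: A₁E₁ = 2936000 N, A₂E₂ = 67650000 N, ΣAE = 70580000 N.
δ = PL/ΣAE = -52800·1100/70580000 = -0.8229 mm.

-0.823 mm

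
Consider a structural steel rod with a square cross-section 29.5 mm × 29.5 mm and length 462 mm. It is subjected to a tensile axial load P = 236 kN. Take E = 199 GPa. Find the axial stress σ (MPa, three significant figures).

A = 870.2 mm².
σ = N/A = 236000/870.2 = 271.2 MPa.

271 MPa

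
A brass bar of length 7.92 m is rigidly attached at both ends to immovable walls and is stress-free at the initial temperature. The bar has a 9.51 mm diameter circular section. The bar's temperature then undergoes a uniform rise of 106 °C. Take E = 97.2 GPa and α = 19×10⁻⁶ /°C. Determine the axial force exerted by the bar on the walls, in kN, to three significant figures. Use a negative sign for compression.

Free thermal expansion αLΔT = 19e-6 · 7920 · 106 = 15.95 mm.
The walls impose strain ε = −(15.95)/7920 = -2.0140e-03; σ = Eε = 97200 · -2.0140e-03 = -195.8 MPa.
Wall reaction R = σ·A = -195.8·71.03 = -13910 N = -13.91 kN.

-13.9 kN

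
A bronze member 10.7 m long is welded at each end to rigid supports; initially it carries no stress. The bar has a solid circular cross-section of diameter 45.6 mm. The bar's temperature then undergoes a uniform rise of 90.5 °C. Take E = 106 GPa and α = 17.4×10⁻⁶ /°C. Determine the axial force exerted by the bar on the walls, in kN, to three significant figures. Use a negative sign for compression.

-273 kN

Free thermal expansion αLΔT = 17.4e-6 · 10700 · 90.5 = 16.85 mm.
The walls impose strain ε = −(16.85)/10700 = -1.5747e-03; σ = Eε = 106000 · -1.5747e-03 = -166.9 MPa.
Wall reaction R = σ·A = -166.9·1633 = -272600 N = -272.6 kN.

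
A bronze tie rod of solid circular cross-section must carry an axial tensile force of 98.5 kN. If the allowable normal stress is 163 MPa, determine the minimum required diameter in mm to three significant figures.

27.7 mm

Required area A ≥ P/σ_allow = 98500/163 = 604.3 mm².
For a solid circular section, d ≥ √(4A/π) = 27.74 mm.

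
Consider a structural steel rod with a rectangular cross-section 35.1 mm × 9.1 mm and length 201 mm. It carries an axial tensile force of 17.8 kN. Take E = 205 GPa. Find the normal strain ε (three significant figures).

A = 319.4 mm².
σ = N/A = 55.73 MPa; ε = σ/E = 55.73/205000 = 2.718e-04.

2.72e-04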